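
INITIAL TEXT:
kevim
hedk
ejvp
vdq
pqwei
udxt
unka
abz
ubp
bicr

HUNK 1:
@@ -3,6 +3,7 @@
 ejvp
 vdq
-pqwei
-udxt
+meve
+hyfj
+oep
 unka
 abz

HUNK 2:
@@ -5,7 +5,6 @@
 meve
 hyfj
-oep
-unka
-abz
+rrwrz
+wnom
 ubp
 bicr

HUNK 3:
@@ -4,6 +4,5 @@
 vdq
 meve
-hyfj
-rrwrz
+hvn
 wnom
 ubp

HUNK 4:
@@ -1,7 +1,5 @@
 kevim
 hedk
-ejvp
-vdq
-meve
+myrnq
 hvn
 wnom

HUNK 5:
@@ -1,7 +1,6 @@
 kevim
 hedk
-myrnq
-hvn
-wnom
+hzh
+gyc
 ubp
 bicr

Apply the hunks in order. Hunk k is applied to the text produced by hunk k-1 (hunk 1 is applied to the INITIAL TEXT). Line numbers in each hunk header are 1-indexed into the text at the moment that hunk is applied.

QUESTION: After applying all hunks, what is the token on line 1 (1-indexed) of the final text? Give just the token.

Answer: kevim

Derivation:
Hunk 1: at line 3 remove [pqwei,udxt] add [meve,hyfj,oep] -> 11 lines: kevim hedk ejvp vdq meve hyfj oep unka abz ubp bicr
Hunk 2: at line 5 remove [oep,unka,abz] add [rrwrz,wnom] -> 10 lines: kevim hedk ejvp vdq meve hyfj rrwrz wnom ubp bicr
Hunk 3: at line 4 remove [hyfj,rrwrz] add [hvn] -> 9 lines: kevim hedk ejvp vdq meve hvn wnom ubp bicr
Hunk 4: at line 1 remove [ejvp,vdq,meve] add [myrnq] -> 7 lines: kevim hedk myrnq hvn wnom ubp bicr
Hunk 5: at line 1 remove [myrnq,hvn,wnom] add [hzh,gyc] -> 6 lines: kevim hedk hzh gyc ubp bicr
Final line 1: kevim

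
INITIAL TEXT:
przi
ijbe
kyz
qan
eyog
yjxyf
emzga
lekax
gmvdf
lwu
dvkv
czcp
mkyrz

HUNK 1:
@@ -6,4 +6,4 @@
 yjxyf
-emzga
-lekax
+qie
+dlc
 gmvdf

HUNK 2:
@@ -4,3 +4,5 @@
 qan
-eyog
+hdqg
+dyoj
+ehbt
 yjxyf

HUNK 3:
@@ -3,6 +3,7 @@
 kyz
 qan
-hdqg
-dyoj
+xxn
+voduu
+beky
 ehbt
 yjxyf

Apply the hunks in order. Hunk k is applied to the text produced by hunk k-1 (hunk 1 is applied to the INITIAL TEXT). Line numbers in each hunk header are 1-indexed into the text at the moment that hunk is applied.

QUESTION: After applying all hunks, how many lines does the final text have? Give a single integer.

Answer: 16

Derivation:
Hunk 1: at line 6 remove [emzga,lekax] add [qie,dlc] -> 13 lines: przi ijbe kyz qan eyog yjxyf qie dlc gmvdf lwu dvkv czcp mkyrz
Hunk 2: at line 4 remove [eyog] add [hdqg,dyoj,ehbt] -> 15 lines: przi ijbe kyz qan hdqg dyoj ehbt yjxyf qie dlc gmvdf lwu dvkv czcp mkyrz
Hunk 3: at line 3 remove [hdqg,dyoj] add [xxn,voduu,beky] -> 16 lines: przi ijbe kyz qan xxn voduu beky ehbt yjxyf qie dlc gmvdf lwu dvkv czcp mkyrz
Final line count: 16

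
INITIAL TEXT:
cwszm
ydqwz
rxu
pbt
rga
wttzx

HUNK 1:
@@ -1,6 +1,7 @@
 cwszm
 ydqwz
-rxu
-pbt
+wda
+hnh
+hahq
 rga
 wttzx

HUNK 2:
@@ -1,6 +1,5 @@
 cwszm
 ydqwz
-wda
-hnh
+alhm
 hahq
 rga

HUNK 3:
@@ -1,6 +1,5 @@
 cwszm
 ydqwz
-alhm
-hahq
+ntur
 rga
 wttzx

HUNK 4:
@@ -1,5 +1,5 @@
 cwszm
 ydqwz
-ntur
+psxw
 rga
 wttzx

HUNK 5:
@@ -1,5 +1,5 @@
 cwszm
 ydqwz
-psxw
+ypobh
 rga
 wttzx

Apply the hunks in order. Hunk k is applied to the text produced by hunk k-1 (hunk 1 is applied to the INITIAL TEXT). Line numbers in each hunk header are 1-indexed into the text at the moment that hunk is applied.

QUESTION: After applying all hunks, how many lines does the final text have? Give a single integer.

Hunk 1: at line 1 remove [rxu,pbt] add [wda,hnh,hahq] -> 7 lines: cwszm ydqwz wda hnh hahq rga wttzx
Hunk 2: at line 1 remove [wda,hnh] add [alhm] -> 6 lines: cwszm ydqwz alhm hahq rga wttzx
Hunk 3: at line 1 remove [alhm,hahq] add [ntur] -> 5 lines: cwszm ydqwz ntur rga wttzx
Hunk 4: at line 1 remove [ntur] add [psxw] -> 5 lines: cwszm ydqwz psxw rga wttzx
Hunk 5: at line 1 remove [psxw] add [ypobh] -> 5 lines: cwszm ydqwz ypobh rga wttzx
Final line count: 5

Answer: 5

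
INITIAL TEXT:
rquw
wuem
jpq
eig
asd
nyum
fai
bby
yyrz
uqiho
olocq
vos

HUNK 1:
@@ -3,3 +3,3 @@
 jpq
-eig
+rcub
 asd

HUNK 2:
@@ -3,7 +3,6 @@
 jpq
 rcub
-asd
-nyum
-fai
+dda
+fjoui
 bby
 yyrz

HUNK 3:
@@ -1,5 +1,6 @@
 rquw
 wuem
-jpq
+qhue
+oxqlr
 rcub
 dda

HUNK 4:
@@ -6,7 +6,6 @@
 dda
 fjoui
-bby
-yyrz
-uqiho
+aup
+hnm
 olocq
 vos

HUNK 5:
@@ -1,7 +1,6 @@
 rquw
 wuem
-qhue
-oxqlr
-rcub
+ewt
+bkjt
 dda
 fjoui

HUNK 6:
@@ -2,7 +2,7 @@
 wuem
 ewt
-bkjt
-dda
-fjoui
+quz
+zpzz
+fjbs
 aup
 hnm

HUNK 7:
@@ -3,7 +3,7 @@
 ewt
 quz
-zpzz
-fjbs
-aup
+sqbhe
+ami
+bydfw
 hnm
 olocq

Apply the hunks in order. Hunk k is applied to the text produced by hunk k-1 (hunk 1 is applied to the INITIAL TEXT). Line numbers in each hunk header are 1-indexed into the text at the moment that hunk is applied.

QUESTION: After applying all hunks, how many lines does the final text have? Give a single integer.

Answer: 10

Derivation:
Hunk 1: at line 3 remove [eig] add [rcub] -> 12 lines: rquw wuem jpq rcub asd nyum fai bby yyrz uqiho olocq vos
Hunk 2: at line 3 remove [asd,nyum,fai] add [dda,fjoui] -> 11 lines: rquw wuem jpq rcub dda fjoui bby yyrz uqiho olocq vos
Hunk 3: at line 1 remove [jpq] add [qhue,oxqlr] -> 12 lines: rquw wuem qhue oxqlr rcub dda fjoui bby yyrz uqiho olocq vos
Hunk 4: at line 6 remove [bby,yyrz,uqiho] add [aup,hnm] -> 11 lines: rquw wuem qhue oxqlr rcub dda fjoui aup hnm olocq vos
Hunk 5: at line 1 remove [qhue,oxqlr,rcub] add [ewt,bkjt] -> 10 lines: rquw wuem ewt bkjt dda fjoui aup hnm olocq vos
Hunk 6: at line 2 remove [bkjt,dda,fjoui] add [quz,zpzz,fjbs] -> 10 lines: rquw wuem ewt quz zpzz fjbs aup hnm olocq vos
Hunk 7: at line 3 remove [zpzz,fjbs,aup] add [sqbhe,ami,bydfw] -> 10 lines: rquw wuem ewt quz sqbhe ami bydfw hnm olocq vos
Final line count: 10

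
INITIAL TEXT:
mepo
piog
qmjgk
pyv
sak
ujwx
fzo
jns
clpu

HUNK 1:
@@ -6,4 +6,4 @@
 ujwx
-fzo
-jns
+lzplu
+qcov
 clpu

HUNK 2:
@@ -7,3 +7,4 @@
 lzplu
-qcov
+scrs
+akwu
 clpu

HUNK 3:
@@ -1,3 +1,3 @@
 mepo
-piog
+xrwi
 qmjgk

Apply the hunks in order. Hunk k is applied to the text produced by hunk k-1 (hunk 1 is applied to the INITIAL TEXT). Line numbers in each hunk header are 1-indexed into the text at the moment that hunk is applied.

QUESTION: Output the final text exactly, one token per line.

Hunk 1: at line 6 remove [fzo,jns] add [lzplu,qcov] -> 9 lines: mepo piog qmjgk pyv sak ujwx lzplu qcov clpu
Hunk 2: at line 7 remove [qcov] add [scrs,akwu] -> 10 lines: mepo piog qmjgk pyv sak ujwx lzplu scrs akwu clpu
Hunk 3: at line 1 remove [piog] add [xrwi] -> 10 lines: mepo xrwi qmjgk pyv sak ujwx lzplu scrs akwu clpu

Answer: mepo
xrwi
qmjgk
pyv
sak
ujwx
lzplu
scrs
akwu
clpu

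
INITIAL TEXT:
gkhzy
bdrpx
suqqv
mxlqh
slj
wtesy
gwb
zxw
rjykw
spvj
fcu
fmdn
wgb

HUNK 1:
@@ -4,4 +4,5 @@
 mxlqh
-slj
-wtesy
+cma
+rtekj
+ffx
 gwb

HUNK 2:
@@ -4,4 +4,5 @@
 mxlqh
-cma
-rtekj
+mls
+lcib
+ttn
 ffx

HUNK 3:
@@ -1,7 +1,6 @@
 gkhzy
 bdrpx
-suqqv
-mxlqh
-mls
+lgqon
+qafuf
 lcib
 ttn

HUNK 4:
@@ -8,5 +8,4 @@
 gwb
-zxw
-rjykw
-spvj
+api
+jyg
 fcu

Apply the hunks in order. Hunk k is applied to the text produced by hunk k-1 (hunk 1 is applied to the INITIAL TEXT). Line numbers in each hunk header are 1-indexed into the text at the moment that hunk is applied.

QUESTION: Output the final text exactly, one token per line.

Answer: gkhzy
bdrpx
lgqon
qafuf
lcib
ttn
ffx
gwb
api
jyg
fcu
fmdn
wgb

Derivation:
Hunk 1: at line 4 remove [slj,wtesy] add [cma,rtekj,ffx] -> 14 lines: gkhzy bdrpx suqqv mxlqh cma rtekj ffx gwb zxw rjykw spvj fcu fmdn wgb
Hunk 2: at line 4 remove [cma,rtekj] add [mls,lcib,ttn] -> 15 lines: gkhzy bdrpx suqqv mxlqh mls lcib ttn ffx gwb zxw rjykw spvj fcu fmdn wgb
Hunk 3: at line 1 remove [suqqv,mxlqh,mls] add [lgqon,qafuf] -> 14 lines: gkhzy bdrpx lgqon qafuf lcib ttn ffx gwb zxw rjykw spvj fcu fmdn wgb
Hunk 4: at line 8 remove [zxw,rjykw,spvj] add [api,jyg] -> 13 lines: gkhzy bdrpx lgqon qafuf lcib ttn ffx gwb api jyg fcu fmdn wgb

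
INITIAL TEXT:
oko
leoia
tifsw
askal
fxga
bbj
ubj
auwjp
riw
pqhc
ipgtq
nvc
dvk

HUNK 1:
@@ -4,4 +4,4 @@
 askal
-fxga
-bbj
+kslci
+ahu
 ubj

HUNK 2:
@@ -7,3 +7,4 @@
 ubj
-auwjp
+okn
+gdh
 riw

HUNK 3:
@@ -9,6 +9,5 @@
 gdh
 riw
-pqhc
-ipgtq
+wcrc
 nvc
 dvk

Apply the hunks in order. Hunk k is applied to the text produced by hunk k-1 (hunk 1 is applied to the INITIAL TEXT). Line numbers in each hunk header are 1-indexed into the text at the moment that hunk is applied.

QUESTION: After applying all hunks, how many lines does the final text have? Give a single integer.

Hunk 1: at line 4 remove [fxga,bbj] add [kslci,ahu] -> 13 lines: oko leoia tifsw askal kslci ahu ubj auwjp riw pqhc ipgtq nvc dvk
Hunk 2: at line 7 remove [auwjp] add [okn,gdh] -> 14 lines: oko leoia tifsw askal kslci ahu ubj okn gdh riw pqhc ipgtq nvc dvk
Hunk 3: at line 9 remove [pqhc,ipgtq] add [wcrc] -> 13 lines: oko leoia tifsw askal kslci ahu ubj okn gdh riw wcrc nvc dvk
Final line count: 13

Answer: 13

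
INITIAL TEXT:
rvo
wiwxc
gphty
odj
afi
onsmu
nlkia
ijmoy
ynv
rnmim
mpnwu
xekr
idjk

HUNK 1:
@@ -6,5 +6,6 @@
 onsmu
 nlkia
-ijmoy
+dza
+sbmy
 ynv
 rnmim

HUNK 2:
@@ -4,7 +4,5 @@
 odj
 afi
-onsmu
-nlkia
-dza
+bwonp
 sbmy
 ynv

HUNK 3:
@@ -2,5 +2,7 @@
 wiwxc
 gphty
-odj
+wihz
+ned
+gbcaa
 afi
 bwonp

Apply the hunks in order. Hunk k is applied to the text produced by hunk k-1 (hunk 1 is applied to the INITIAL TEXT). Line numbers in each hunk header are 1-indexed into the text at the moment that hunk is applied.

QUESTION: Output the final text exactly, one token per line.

Answer: rvo
wiwxc
gphty
wihz
ned
gbcaa
afi
bwonp
sbmy
ynv
rnmim
mpnwu
xekr
idjk

Derivation:
Hunk 1: at line 6 remove [ijmoy] add [dza,sbmy] -> 14 lines: rvo wiwxc gphty odj afi onsmu nlkia dza sbmy ynv rnmim mpnwu xekr idjk
Hunk 2: at line 4 remove [onsmu,nlkia,dza] add [bwonp] -> 12 lines: rvo wiwxc gphty odj afi bwonp sbmy ynv rnmim mpnwu xekr idjk
Hunk 3: at line 2 remove [odj] add [wihz,ned,gbcaa] -> 14 lines: rvo wiwxc gphty wihz ned gbcaa afi bwonp sbmy ynv rnmim mpnwu xekr idjk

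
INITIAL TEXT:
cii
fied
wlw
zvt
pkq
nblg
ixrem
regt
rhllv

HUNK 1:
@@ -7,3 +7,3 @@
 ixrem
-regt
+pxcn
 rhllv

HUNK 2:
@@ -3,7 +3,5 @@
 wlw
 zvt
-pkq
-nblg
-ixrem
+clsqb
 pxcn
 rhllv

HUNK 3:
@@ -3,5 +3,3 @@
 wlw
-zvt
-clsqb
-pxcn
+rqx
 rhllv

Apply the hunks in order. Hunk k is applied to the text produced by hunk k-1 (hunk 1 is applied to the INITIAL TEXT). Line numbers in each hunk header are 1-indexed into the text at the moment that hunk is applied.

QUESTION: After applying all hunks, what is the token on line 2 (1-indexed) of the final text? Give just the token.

Answer: fied

Derivation:
Hunk 1: at line 7 remove [regt] add [pxcn] -> 9 lines: cii fied wlw zvt pkq nblg ixrem pxcn rhllv
Hunk 2: at line 3 remove [pkq,nblg,ixrem] add [clsqb] -> 7 lines: cii fied wlw zvt clsqb pxcn rhllv
Hunk 3: at line 3 remove [zvt,clsqb,pxcn] add [rqx] -> 5 lines: cii fied wlw rqx rhllv
Final line 2: fied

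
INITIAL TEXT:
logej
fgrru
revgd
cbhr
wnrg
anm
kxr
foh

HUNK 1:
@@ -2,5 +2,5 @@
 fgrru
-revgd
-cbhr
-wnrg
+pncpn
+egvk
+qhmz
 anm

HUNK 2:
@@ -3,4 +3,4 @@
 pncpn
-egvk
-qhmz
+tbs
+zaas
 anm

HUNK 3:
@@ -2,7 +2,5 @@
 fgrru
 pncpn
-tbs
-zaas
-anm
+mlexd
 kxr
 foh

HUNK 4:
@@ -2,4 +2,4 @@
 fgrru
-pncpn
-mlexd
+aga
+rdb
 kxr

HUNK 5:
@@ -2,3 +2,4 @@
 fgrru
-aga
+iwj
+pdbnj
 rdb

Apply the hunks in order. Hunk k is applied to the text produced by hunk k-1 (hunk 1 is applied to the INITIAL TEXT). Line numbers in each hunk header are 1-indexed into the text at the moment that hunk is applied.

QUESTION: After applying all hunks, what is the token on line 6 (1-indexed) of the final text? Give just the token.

Hunk 1: at line 2 remove [revgd,cbhr,wnrg] add [pncpn,egvk,qhmz] -> 8 lines: logej fgrru pncpn egvk qhmz anm kxr foh
Hunk 2: at line 3 remove [egvk,qhmz] add [tbs,zaas] -> 8 lines: logej fgrru pncpn tbs zaas anm kxr foh
Hunk 3: at line 2 remove [tbs,zaas,anm] add [mlexd] -> 6 lines: logej fgrru pncpn mlexd kxr foh
Hunk 4: at line 2 remove [pncpn,mlexd] add [aga,rdb] -> 6 lines: logej fgrru aga rdb kxr foh
Hunk 5: at line 2 remove [aga] add [iwj,pdbnj] -> 7 lines: logej fgrru iwj pdbnj rdb kxr foh
Final line 6: kxr

Answer: kxr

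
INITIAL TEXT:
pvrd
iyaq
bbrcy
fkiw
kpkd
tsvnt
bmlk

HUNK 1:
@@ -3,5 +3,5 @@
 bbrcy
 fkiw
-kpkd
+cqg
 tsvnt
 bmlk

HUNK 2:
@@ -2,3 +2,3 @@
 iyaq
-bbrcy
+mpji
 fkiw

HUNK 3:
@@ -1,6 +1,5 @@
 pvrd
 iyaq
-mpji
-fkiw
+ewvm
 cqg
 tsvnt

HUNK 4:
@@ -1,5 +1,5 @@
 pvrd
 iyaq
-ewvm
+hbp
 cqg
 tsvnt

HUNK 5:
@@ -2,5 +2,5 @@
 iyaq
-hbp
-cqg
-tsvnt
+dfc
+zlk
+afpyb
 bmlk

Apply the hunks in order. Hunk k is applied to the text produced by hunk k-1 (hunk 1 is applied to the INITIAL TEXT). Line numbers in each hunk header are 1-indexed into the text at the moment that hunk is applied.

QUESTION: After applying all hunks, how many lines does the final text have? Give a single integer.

Answer: 6

Derivation:
Hunk 1: at line 3 remove [kpkd] add [cqg] -> 7 lines: pvrd iyaq bbrcy fkiw cqg tsvnt bmlk
Hunk 2: at line 2 remove [bbrcy] add [mpji] -> 7 lines: pvrd iyaq mpji fkiw cqg tsvnt bmlk
Hunk 3: at line 1 remove [mpji,fkiw] add [ewvm] -> 6 lines: pvrd iyaq ewvm cqg tsvnt bmlk
Hunk 4: at line 1 remove [ewvm] add [hbp] -> 6 lines: pvrd iyaq hbp cqg tsvnt bmlk
Hunk 5: at line 2 remove [hbp,cqg,tsvnt] add [dfc,zlk,afpyb] -> 6 lines: pvrd iyaq dfc zlk afpyb bmlk
Final line count: 6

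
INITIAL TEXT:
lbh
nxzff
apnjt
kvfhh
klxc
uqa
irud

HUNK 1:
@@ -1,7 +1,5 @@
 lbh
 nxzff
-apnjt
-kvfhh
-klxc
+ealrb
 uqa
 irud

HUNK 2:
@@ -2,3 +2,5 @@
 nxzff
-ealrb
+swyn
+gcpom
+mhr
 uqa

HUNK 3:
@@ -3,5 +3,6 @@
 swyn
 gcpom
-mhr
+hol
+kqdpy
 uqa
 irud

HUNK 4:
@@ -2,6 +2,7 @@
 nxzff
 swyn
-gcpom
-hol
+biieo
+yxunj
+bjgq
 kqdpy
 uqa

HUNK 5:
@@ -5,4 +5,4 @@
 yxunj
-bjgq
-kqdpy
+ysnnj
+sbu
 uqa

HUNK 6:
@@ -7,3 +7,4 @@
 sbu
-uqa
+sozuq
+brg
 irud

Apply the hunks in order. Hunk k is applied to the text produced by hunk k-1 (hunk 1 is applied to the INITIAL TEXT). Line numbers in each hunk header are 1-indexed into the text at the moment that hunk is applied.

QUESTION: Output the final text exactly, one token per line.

Answer: lbh
nxzff
swyn
biieo
yxunj
ysnnj
sbu
sozuq
brg
irud

Derivation:
Hunk 1: at line 1 remove [apnjt,kvfhh,klxc] add [ealrb] -> 5 lines: lbh nxzff ealrb uqa irud
Hunk 2: at line 2 remove [ealrb] add [swyn,gcpom,mhr] -> 7 lines: lbh nxzff swyn gcpom mhr uqa irud
Hunk 3: at line 3 remove [mhr] add [hol,kqdpy] -> 8 lines: lbh nxzff swyn gcpom hol kqdpy uqa irud
Hunk 4: at line 2 remove [gcpom,hol] add [biieo,yxunj,bjgq] -> 9 lines: lbh nxzff swyn biieo yxunj bjgq kqdpy uqa irud
Hunk 5: at line 5 remove [bjgq,kqdpy] add [ysnnj,sbu] -> 9 lines: lbh nxzff swyn biieo yxunj ysnnj sbu uqa irud
Hunk 6: at line 7 remove [uqa] add [sozuq,brg] -> 10 lines: lbh nxzff swyn biieo yxunj ysnnj sbu sozuq brg irud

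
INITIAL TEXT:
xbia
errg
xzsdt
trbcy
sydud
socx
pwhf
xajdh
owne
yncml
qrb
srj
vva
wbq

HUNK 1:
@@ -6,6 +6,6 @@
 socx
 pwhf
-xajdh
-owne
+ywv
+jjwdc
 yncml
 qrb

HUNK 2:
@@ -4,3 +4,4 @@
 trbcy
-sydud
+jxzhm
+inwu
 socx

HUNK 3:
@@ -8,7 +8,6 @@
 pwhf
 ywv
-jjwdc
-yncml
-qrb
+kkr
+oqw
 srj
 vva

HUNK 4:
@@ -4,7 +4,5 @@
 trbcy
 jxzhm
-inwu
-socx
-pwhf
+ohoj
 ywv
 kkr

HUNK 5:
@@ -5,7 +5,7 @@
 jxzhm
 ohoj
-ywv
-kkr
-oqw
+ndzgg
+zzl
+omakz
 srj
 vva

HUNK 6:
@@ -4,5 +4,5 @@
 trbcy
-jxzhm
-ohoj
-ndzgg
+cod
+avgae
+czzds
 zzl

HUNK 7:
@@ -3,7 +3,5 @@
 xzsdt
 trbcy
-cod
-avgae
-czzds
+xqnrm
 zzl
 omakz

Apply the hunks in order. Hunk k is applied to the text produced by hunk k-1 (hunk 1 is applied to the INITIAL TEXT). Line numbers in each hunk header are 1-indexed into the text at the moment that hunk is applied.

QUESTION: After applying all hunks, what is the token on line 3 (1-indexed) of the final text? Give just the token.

Hunk 1: at line 6 remove [xajdh,owne] add [ywv,jjwdc] -> 14 lines: xbia errg xzsdt trbcy sydud socx pwhf ywv jjwdc yncml qrb srj vva wbq
Hunk 2: at line 4 remove [sydud] add [jxzhm,inwu] -> 15 lines: xbia errg xzsdt trbcy jxzhm inwu socx pwhf ywv jjwdc yncml qrb srj vva wbq
Hunk 3: at line 8 remove [jjwdc,yncml,qrb] add [kkr,oqw] -> 14 lines: xbia errg xzsdt trbcy jxzhm inwu socx pwhf ywv kkr oqw srj vva wbq
Hunk 4: at line 4 remove [inwu,socx,pwhf] add [ohoj] -> 12 lines: xbia errg xzsdt trbcy jxzhm ohoj ywv kkr oqw srj vva wbq
Hunk 5: at line 5 remove [ywv,kkr,oqw] add [ndzgg,zzl,omakz] -> 12 lines: xbia errg xzsdt trbcy jxzhm ohoj ndzgg zzl omakz srj vva wbq
Hunk 6: at line 4 remove [jxzhm,ohoj,ndzgg] add [cod,avgae,czzds] -> 12 lines: xbia errg xzsdt trbcy cod avgae czzds zzl omakz srj vva wbq
Hunk 7: at line 3 remove [cod,avgae,czzds] add [xqnrm] -> 10 lines: xbia errg xzsdt trbcy xqnrm zzl omakz srj vva wbq
Final line 3: xzsdt

Answer: xzsdt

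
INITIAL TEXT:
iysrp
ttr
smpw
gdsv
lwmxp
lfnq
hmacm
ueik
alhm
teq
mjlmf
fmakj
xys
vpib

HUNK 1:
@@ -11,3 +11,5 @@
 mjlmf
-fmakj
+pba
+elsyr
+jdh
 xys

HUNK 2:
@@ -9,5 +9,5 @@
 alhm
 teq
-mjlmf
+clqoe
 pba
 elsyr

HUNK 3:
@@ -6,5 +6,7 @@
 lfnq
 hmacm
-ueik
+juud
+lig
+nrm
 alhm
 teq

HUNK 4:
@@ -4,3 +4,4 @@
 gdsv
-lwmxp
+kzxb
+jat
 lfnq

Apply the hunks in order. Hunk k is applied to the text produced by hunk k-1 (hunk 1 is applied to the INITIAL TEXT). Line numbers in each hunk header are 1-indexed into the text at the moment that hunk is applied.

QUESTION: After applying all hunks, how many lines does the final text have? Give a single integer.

Hunk 1: at line 11 remove [fmakj] add [pba,elsyr,jdh] -> 16 lines: iysrp ttr smpw gdsv lwmxp lfnq hmacm ueik alhm teq mjlmf pba elsyr jdh xys vpib
Hunk 2: at line 9 remove [mjlmf] add [clqoe] -> 16 lines: iysrp ttr smpw gdsv lwmxp lfnq hmacm ueik alhm teq clqoe pba elsyr jdh xys vpib
Hunk 3: at line 6 remove [ueik] add [juud,lig,nrm] -> 18 lines: iysrp ttr smpw gdsv lwmxp lfnq hmacm juud lig nrm alhm teq clqoe pba elsyr jdh xys vpib
Hunk 4: at line 4 remove [lwmxp] add [kzxb,jat] -> 19 lines: iysrp ttr smpw gdsv kzxb jat lfnq hmacm juud lig nrm alhm teq clqoe pba elsyr jdh xys vpib
Final line count: 19

Answer: 19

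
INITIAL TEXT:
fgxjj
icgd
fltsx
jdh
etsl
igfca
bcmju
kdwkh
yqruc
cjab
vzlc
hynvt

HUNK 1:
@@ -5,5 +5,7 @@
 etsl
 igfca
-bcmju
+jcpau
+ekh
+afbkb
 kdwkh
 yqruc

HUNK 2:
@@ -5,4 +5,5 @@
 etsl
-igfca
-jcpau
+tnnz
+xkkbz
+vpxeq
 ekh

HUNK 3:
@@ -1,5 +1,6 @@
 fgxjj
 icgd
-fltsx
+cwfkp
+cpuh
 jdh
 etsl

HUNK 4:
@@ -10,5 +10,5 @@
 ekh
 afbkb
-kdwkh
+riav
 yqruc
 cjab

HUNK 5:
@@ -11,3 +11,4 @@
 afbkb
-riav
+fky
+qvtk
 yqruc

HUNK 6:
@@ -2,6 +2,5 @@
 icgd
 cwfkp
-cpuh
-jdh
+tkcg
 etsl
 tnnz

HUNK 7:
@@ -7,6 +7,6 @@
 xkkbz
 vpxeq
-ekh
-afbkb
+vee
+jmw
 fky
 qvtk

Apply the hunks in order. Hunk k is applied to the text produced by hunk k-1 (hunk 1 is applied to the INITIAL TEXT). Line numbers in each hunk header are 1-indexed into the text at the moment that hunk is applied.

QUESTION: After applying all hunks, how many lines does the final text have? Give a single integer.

Hunk 1: at line 5 remove [bcmju] add [jcpau,ekh,afbkb] -> 14 lines: fgxjj icgd fltsx jdh etsl igfca jcpau ekh afbkb kdwkh yqruc cjab vzlc hynvt
Hunk 2: at line 5 remove [igfca,jcpau] add [tnnz,xkkbz,vpxeq] -> 15 lines: fgxjj icgd fltsx jdh etsl tnnz xkkbz vpxeq ekh afbkb kdwkh yqruc cjab vzlc hynvt
Hunk 3: at line 1 remove [fltsx] add [cwfkp,cpuh] -> 16 lines: fgxjj icgd cwfkp cpuh jdh etsl tnnz xkkbz vpxeq ekh afbkb kdwkh yqruc cjab vzlc hynvt
Hunk 4: at line 10 remove [kdwkh] add [riav] -> 16 lines: fgxjj icgd cwfkp cpuh jdh etsl tnnz xkkbz vpxeq ekh afbkb riav yqruc cjab vzlc hynvt
Hunk 5: at line 11 remove [riav] add [fky,qvtk] -> 17 lines: fgxjj icgd cwfkp cpuh jdh etsl tnnz xkkbz vpxeq ekh afbkb fky qvtk yqruc cjab vzlc hynvt
Hunk 6: at line 2 remove [cpuh,jdh] add [tkcg] -> 16 lines: fgxjj icgd cwfkp tkcg etsl tnnz xkkbz vpxeq ekh afbkb fky qvtk yqruc cjab vzlc hynvt
Hunk 7: at line 7 remove [ekh,afbkb] add [vee,jmw] -> 16 lines: fgxjj icgd cwfkp tkcg etsl tnnz xkkbz vpxeq vee jmw fky qvtk yqruc cjab vzlc hynvt
Final line count: 16

Answer: 16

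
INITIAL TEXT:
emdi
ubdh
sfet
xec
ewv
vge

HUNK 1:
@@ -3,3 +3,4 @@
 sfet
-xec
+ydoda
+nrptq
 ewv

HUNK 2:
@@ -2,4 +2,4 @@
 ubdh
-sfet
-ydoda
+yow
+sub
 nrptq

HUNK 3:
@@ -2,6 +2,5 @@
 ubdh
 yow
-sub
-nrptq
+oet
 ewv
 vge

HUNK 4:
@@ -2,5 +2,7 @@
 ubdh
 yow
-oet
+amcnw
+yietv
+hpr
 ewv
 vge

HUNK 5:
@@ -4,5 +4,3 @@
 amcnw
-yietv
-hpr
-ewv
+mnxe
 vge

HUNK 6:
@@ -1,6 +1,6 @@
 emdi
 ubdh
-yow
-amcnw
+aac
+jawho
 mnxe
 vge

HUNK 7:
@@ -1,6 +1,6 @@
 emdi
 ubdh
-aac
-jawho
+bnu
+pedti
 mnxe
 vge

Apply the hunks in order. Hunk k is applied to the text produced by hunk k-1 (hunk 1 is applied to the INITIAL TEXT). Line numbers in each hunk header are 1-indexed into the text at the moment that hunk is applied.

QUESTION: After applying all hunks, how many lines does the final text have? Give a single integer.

Answer: 6

Derivation:
Hunk 1: at line 3 remove [xec] add [ydoda,nrptq] -> 7 lines: emdi ubdh sfet ydoda nrptq ewv vge
Hunk 2: at line 2 remove [sfet,ydoda] add [yow,sub] -> 7 lines: emdi ubdh yow sub nrptq ewv vge
Hunk 3: at line 2 remove [sub,nrptq] add [oet] -> 6 lines: emdi ubdh yow oet ewv vge
Hunk 4: at line 2 remove [oet] add [amcnw,yietv,hpr] -> 8 lines: emdi ubdh yow amcnw yietv hpr ewv vge
Hunk 5: at line 4 remove [yietv,hpr,ewv] add [mnxe] -> 6 lines: emdi ubdh yow amcnw mnxe vge
Hunk 6: at line 1 remove [yow,amcnw] add [aac,jawho] -> 6 lines: emdi ubdh aac jawho mnxe vge
Hunk 7: at line 1 remove [aac,jawho] add [bnu,pedti] -> 6 lines: emdi ubdh bnu pedti mnxe vge
Final line count: 6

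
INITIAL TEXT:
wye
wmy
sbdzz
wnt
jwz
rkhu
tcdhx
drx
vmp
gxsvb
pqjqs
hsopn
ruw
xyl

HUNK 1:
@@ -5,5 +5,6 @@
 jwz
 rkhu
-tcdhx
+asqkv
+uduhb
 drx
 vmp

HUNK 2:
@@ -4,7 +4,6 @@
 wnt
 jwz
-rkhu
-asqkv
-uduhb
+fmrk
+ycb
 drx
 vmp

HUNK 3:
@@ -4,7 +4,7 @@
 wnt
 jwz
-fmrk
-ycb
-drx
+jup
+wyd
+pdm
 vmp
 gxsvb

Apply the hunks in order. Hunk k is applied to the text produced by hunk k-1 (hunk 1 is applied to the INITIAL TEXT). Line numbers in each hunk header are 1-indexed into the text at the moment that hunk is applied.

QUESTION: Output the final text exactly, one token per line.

Hunk 1: at line 5 remove [tcdhx] add [asqkv,uduhb] -> 15 lines: wye wmy sbdzz wnt jwz rkhu asqkv uduhb drx vmp gxsvb pqjqs hsopn ruw xyl
Hunk 2: at line 4 remove [rkhu,asqkv,uduhb] add [fmrk,ycb] -> 14 lines: wye wmy sbdzz wnt jwz fmrk ycb drx vmp gxsvb pqjqs hsopn ruw xyl
Hunk 3: at line 4 remove [fmrk,ycb,drx] add [jup,wyd,pdm] -> 14 lines: wye wmy sbdzz wnt jwz jup wyd pdm vmp gxsvb pqjqs hsopn ruw xyl

Answer: wye
wmy
sbdzz
wnt
jwz
jup
wyd
pdm
vmp
gxsvb
pqjqs
hsopn
ruw
xyl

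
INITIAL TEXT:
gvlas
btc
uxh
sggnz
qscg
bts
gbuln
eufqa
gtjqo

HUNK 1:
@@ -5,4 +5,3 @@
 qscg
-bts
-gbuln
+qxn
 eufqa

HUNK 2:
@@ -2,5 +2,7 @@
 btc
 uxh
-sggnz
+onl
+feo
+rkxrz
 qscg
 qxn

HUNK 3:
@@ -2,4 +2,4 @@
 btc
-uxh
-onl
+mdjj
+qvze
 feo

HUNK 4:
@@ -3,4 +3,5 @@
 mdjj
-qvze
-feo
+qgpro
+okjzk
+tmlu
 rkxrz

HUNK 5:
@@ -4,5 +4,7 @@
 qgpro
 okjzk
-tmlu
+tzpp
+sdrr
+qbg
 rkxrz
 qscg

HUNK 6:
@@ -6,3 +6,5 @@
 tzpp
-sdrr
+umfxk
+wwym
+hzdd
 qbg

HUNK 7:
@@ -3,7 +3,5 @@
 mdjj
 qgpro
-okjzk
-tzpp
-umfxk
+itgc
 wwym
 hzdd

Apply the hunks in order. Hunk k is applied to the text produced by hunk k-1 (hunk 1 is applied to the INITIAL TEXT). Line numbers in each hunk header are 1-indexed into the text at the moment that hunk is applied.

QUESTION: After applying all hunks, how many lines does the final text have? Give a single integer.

Hunk 1: at line 5 remove [bts,gbuln] add [qxn] -> 8 lines: gvlas btc uxh sggnz qscg qxn eufqa gtjqo
Hunk 2: at line 2 remove [sggnz] add [onl,feo,rkxrz] -> 10 lines: gvlas btc uxh onl feo rkxrz qscg qxn eufqa gtjqo
Hunk 3: at line 2 remove [uxh,onl] add [mdjj,qvze] -> 10 lines: gvlas btc mdjj qvze feo rkxrz qscg qxn eufqa gtjqo
Hunk 4: at line 3 remove [qvze,feo] add [qgpro,okjzk,tmlu] -> 11 lines: gvlas btc mdjj qgpro okjzk tmlu rkxrz qscg qxn eufqa gtjqo
Hunk 5: at line 4 remove [tmlu] add [tzpp,sdrr,qbg] -> 13 lines: gvlas btc mdjj qgpro okjzk tzpp sdrr qbg rkxrz qscg qxn eufqa gtjqo
Hunk 6: at line 6 remove [sdrr] add [umfxk,wwym,hzdd] -> 15 lines: gvlas btc mdjj qgpro okjzk tzpp umfxk wwym hzdd qbg rkxrz qscg qxn eufqa gtjqo
Hunk 7: at line 3 remove [okjzk,tzpp,umfxk] add [itgc] -> 13 lines: gvlas btc mdjj qgpro itgc wwym hzdd qbg rkxrz qscg qxn eufqa gtjqo
Final line count: 13

Answer: 13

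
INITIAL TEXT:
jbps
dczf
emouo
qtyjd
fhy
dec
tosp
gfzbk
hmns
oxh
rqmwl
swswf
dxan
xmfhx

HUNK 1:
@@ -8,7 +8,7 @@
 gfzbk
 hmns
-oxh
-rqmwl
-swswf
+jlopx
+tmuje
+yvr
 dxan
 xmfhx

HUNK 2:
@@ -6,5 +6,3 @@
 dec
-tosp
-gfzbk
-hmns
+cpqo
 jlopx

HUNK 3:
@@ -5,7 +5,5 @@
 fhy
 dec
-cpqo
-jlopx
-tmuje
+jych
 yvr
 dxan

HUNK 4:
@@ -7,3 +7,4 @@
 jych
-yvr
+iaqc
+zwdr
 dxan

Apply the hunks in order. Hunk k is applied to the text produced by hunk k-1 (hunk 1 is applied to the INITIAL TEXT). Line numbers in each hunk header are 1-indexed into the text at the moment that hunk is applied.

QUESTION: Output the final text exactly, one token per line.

Answer: jbps
dczf
emouo
qtyjd
fhy
dec
jych
iaqc
zwdr
dxan
xmfhx

Derivation:
Hunk 1: at line 8 remove [oxh,rqmwl,swswf] add [jlopx,tmuje,yvr] -> 14 lines: jbps dczf emouo qtyjd fhy dec tosp gfzbk hmns jlopx tmuje yvr dxan xmfhx
Hunk 2: at line 6 remove [tosp,gfzbk,hmns] add [cpqo] -> 12 lines: jbps dczf emouo qtyjd fhy dec cpqo jlopx tmuje yvr dxan xmfhx
Hunk 3: at line 5 remove [cpqo,jlopx,tmuje] add [jych] -> 10 lines: jbps dczf emouo qtyjd fhy dec jych yvr dxan xmfhx
Hunk 4: at line 7 remove [yvr] add [iaqc,zwdr] -> 11 lines: jbps dczf emouo qtyjd fhy dec jych iaqc zwdr dxan xmfhx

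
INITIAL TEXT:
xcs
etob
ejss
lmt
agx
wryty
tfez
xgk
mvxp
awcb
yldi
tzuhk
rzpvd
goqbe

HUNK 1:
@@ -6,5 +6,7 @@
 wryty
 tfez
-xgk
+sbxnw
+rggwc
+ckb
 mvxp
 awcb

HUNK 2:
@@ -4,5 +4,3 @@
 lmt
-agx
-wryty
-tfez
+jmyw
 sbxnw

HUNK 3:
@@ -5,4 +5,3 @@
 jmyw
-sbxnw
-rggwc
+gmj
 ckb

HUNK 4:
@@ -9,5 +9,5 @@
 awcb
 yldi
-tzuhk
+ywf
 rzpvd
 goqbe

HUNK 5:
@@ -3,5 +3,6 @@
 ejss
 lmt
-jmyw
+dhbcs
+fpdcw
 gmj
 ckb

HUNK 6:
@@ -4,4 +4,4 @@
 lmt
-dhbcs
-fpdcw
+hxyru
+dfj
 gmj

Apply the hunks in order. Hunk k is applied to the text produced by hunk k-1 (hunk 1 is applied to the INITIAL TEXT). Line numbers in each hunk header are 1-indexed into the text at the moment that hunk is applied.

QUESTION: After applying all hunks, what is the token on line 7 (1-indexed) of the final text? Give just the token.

Hunk 1: at line 6 remove [xgk] add [sbxnw,rggwc,ckb] -> 16 lines: xcs etob ejss lmt agx wryty tfez sbxnw rggwc ckb mvxp awcb yldi tzuhk rzpvd goqbe
Hunk 2: at line 4 remove [agx,wryty,tfez] add [jmyw] -> 14 lines: xcs etob ejss lmt jmyw sbxnw rggwc ckb mvxp awcb yldi tzuhk rzpvd goqbe
Hunk 3: at line 5 remove [sbxnw,rggwc] add [gmj] -> 13 lines: xcs etob ejss lmt jmyw gmj ckb mvxp awcb yldi tzuhk rzpvd goqbe
Hunk 4: at line 9 remove [tzuhk] add [ywf] -> 13 lines: xcs etob ejss lmt jmyw gmj ckb mvxp awcb yldi ywf rzpvd goqbe
Hunk 5: at line 3 remove [jmyw] add [dhbcs,fpdcw] -> 14 lines: xcs etob ejss lmt dhbcs fpdcw gmj ckb mvxp awcb yldi ywf rzpvd goqbe
Hunk 6: at line 4 remove [dhbcs,fpdcw] add [hxyru,dfj] -> 14 lines: xcs etob ejss lmt hxyru dfj gmj ckb mvxp awcb yldi ywf rzpvd goqbe
Final line 7: gmj

Answer: gmj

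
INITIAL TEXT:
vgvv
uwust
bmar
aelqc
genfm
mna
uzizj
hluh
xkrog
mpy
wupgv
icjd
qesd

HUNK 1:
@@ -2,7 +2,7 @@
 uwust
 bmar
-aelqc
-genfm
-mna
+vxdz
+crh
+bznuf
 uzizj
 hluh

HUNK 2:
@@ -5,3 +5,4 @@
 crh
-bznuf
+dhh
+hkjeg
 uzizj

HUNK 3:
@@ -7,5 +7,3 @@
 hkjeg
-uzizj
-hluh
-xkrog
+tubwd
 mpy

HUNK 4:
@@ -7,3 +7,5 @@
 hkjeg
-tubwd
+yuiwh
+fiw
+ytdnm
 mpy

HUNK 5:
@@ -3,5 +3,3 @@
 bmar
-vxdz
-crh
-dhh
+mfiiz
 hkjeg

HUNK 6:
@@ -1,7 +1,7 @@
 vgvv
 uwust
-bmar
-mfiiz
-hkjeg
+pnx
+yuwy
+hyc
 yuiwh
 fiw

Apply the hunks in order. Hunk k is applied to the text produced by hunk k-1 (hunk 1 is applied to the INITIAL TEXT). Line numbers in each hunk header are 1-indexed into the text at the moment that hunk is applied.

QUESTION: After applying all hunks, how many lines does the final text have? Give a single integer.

Answer: 12

Derivation:
Hunk 1: at line 2 remove [aelqc,genfm,mna] add [vxdz,crh,bznuf] -> 13 lines: vgvv uwust bmar vxdz crh bznuf uzizj hluh xkrog mpy wupgv icjd qesd
Hunk 2: at line 5 remove [bznuf] add [dhh,hkjeg] -> 14 lines: vgvv uwust bmar vxdz crh dhh hkjeg uzizj hluh xkrog mpy wupgv icjd qesd
Hunk 3: at line 7 remove [uzizj,hluh,xkrog] add [tubwd] -> 12 lines: vgvv uwust bmar vxdz crh dhh hkjeg tubwd mpy wupgv icjd qesd
Hunk 4: at line 7 remove [tubwd] add [yuiwh,fiw,ytdnm] -> 14 lines: vgvv uwust bmar vxdz crh dhh hkjeg yuiwh fiw ytdnm mpy wupgv icjd qesd
Hunk 5: at line 3 remove [vxdz,crh,dhh] add [mfiiz] -> 12 lines: vgvv uwust bmar mfiiz hkjeg yuiwh fiw ytdnm mpy wupgv icjd qesd
Hunk 6: at line 1 remove [bmar,mfiiz,hkjeg] add [pnx,yuwy,hyc] -> 12 lines: vgvv uwust pnx yuwy hyc yuiwh fiw ytdnm mpy wupgv icjd qesd
Final line count: 12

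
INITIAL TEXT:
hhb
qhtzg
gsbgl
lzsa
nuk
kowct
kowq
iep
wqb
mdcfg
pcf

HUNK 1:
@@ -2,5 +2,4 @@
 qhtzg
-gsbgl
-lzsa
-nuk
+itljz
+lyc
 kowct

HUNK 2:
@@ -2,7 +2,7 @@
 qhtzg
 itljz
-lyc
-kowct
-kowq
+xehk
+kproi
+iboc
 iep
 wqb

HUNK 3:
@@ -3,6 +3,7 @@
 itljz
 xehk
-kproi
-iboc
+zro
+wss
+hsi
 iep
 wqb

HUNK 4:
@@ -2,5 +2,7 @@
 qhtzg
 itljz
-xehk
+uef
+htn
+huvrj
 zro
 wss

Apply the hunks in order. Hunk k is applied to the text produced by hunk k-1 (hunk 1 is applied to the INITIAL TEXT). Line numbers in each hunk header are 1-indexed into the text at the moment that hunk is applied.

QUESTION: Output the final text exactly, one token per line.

Answer: hhb
qhtzg
itljz
uef
htn
huvrj
zro
wss
hsi
iep
wqb
mdcfg
pcf

Derivation:
Hunk 1: at line 2 remove [gsbgl,lzsa,nuk] add [itljz,lyc] -> 10 lines: hhb qhtzg itljz lyc kowct kowq iep wqb mdcfg pcf
Hunk 2: at line 2 remove [lyc,kowct,kowq] add [xehk,kproi,iboc] -> 10 lines: hhb qhtzg itljz xehk kproi iboc iep wqb mdcfg pcf
Hunk 3: at line 3 remove [kproi,iboc] add [zro,wss,hsi] -> 11 lines: hhb qhtzg itljz xehk zro wss hsi iep wqb mdcfg pcf
Hunk 4: at line 2 remove [xehk] add [uef,htn,huvrj] -> 13 lines: hhb qhtzg itljz uef htn huvrj zro wss hsi iep wqb mdcfg pcf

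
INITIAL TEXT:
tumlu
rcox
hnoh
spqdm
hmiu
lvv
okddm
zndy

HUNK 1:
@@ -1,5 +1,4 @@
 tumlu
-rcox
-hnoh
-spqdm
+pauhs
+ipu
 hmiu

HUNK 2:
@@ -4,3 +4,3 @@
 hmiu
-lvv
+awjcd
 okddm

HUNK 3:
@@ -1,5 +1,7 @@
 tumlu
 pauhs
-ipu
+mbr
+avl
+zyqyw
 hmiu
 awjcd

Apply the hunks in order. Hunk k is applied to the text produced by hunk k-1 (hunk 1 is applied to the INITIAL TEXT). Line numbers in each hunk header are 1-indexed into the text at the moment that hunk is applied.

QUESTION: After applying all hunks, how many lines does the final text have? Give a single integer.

Answer: 9

Derivation:
Hunk 1: at line 1 remove [rcox,hnoh,spqdm] add [pauhs,ipu] -> 7 lines: tumlu pauhs ipu hmiu lvv okddm zndy
Hunk 2: at line 4 remove [lvv] add [awjcd] -> 7 lines: tumlu pauhs ipu hmiu awjcd okddm zndy
Hunk 3: at line 1 remove [ipu] add [mbr,avl,zyqyw] -> 9 lines: tumlu pauhs mbr avl zyqyw hmiu awjcd okddm zndy
Final line count: 9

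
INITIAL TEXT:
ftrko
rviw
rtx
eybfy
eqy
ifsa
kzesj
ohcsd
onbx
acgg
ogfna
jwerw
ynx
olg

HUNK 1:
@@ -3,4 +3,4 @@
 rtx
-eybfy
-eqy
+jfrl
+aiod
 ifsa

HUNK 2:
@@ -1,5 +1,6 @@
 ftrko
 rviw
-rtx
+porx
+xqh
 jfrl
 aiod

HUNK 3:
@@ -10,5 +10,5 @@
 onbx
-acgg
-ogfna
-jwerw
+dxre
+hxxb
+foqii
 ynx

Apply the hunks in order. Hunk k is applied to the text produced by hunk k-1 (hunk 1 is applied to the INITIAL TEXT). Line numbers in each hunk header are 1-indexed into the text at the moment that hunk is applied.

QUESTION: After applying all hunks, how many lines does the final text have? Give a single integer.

Answer: 15

Derivation:
Hunk 1: at line 3 remove [eybfy,eqy] add [jfrl,aiod] -> 14 lines: ftrko rviw rtx jfrl aiod ifsa kzesj ohcsd onbx acgg ogfna jwerw ynx olg
Hunk 2: at line 1 remove [rtx] add [porx,xqh] -> 15 lines: ftrko rviw porx xqh jfrl aiod ifsa kzesj ohcsd onbx acgg ogfna jwerw ynx olg
Hunk 3: at line 10 remove [acgg,ogfna,jwerw] add [dxre,hxxb,foqii] -> 15 lines: ftrko rviw porx xqh jfrl aiod ifsa kzesj ohcsd onbx dxre hxxb foqii ynx olg
Final line count: 15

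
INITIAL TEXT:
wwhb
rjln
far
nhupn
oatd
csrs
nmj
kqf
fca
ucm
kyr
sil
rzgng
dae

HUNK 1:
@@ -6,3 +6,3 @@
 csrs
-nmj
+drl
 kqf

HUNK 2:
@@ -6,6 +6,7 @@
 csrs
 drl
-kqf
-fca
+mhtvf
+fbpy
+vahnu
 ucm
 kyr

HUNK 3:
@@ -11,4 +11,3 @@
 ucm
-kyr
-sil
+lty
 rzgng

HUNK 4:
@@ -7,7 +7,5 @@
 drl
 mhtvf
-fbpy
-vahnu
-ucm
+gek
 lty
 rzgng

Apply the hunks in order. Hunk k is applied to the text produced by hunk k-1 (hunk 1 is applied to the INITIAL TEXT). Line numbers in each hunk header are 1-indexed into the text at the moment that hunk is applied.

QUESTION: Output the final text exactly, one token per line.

Hunk 1: at line 6 remove [nmj] add [drl] -> 14 lines: wwhb rjln far nhupn oatd csrs drl kqf fca ucm kyr sil rzgng dae
Hunk 2: at line 6 remove [kqf,fca] add [mhtvf,fbpy,vahnu] -> 15 lines: wwhb rjln far nhupn oatd csrs drl mhtvf fbpy vahnu ucm kyr sil rzgng dae
Hunk 3: at line 11 remove [kyr,sil] add [lty] -> 14 lines: wwhb rjln far nhupn oatd csrs drl mhtvf fbpy vahnu ucm lty rzgng dae
Hunk 4: at line 7 remove [fbpy,vahnu,ucm] add [gek] -> 12 lines: wwhb rjln far nhupn oatd csrs drl mhtvf gek lty rzgng dae

Answer: wwhb
rjln
far
nhupn
oatd
csrs
drl
mhtvf
gek
lty
rzgng
dae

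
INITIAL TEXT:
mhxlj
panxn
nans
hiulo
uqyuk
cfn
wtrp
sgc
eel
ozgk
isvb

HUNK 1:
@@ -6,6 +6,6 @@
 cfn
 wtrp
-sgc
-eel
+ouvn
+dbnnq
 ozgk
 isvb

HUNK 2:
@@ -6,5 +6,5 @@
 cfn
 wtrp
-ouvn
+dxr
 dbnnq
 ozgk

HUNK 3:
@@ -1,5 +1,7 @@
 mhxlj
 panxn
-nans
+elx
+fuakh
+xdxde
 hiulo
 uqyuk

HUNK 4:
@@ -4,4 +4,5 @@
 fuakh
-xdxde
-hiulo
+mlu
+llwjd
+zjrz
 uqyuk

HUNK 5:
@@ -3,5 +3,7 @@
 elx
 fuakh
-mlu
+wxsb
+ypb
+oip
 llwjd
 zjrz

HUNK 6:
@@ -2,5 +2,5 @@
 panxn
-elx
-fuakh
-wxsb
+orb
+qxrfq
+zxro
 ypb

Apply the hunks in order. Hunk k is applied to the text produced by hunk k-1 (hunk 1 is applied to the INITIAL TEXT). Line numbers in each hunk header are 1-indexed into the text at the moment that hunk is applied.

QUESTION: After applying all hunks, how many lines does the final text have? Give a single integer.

Hunk 1: at line 6 remove [sgc,eel] add [ouvn,dbnnq] -> 11 lines: mhxlj panxn nans hiulo uqyuk cfn wtrp ouvn dbnnq ozgk isvb
Hunk 2: at line 6 remove [ouvn] add [dxr] -> 11 lines: mhxlj panxn nans hiulo uqyuk cfn wtrp dxr dbnnq ozgk isvb
Hunk 3: at line 1 remove [nans] add [elx,fuakh,xdxde] -> 13 lines: mhxlj panxn elx fuakh xdxde hiulo uqyuk cfn wtrp dxr dbnnq ozgk isvb
Hunk 4: at line 4 remove [xdxde,hiulo] add [mlu,llwjd,zjrz] -> 14 lines: mhxlj panxn elx fuakh mlu llwjd zjrz uqyuk cfn wtrp dxr dbnnq ozgk isvb
Hunk 5: at line 3 remove [mlu] add [wxsb,ypb,oip] -> 16 lines: mhxlj panxn elx fuakh wxsb ypb oip llwjd zjrz uqyuk cfn wtrp dxr dbnnq ozgk isvb
Hunk 6: at line 2 remove [elx,fuakh,wxsb] add [orb,qxrfq,zxro] -> 16 lines: mhxlj panxn orb qxrfq zxro ypb oip llwjd zjrz uqyuk cfn wtrp dxr dbnnq ozgk isvb
Final line count: 16

Answer: 16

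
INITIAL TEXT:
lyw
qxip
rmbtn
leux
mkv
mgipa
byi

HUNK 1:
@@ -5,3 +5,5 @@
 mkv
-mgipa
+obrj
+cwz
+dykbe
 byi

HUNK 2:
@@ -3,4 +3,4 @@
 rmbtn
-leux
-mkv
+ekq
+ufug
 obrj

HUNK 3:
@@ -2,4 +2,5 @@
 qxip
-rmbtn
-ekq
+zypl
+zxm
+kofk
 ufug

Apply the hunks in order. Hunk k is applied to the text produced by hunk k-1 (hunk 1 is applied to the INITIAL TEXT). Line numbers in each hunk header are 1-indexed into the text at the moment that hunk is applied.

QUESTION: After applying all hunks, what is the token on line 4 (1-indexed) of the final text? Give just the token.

Hunk 1: at line 5 remove [mgipa] add [obrj,cwz,dykbe] -> 9 lines: lyw qxip rmbtn leux mkv obrj cwz dykbe byi
Hunk 2: at line 3 remove [leux,mkv] add [ekq,ufug] -> 9 lines: lyw qxip rmbtn ekq ufug obrj cwz dykbe byi
Hunk 3: at line 2 remove [rmbtn,ekq] add [zypl,zxm,kofk] -> 10 lines: lyw qxip zypl zxm kofk ufug obrj cwz dykbe byi
Final line 4: zxm

Answer: zxm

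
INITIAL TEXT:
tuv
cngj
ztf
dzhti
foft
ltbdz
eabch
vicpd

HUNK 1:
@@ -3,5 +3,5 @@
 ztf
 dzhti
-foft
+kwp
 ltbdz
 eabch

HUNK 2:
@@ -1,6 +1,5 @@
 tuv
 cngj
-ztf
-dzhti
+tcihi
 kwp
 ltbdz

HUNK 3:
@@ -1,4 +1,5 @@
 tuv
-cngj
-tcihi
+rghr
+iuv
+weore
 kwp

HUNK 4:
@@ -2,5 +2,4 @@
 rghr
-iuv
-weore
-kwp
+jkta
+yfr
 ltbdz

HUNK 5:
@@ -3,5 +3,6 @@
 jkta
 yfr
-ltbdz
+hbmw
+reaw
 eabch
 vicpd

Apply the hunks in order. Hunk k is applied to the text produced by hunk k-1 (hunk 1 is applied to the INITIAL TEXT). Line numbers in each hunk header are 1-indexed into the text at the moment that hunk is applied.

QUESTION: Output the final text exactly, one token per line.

Answer: tuv
rghr
jkta
yfr
hbmw
reaw
eabch
vicpd

Derivation:
Hunk 1: at line 3 remove [foft] add [kwp] -> 8 lines: tuv cngj ztf dzhti kwp ltbdz eabch vicpd
Hunk 2: at line 1 remove [ztf,dzhti] add [tcihi] -> 7 lines: tuv cngj tcihi kwp ltbdz eabch vicpd
Hunk 3: at line 1 remove [cngj,tcihi] add [rghr,iuv,weore] -> 8 lines: tuv rghr iuv weore kwp ltbdz eabch vicpd
Hunk 4: at line 2 remove [iuv,weore,kwp] add [jkta,yfr] -> 7 lines: tuv rghr jkta yfr ltbdz eabch vicpd
Hunk 5: at line 3 remove [ltbdz] add [hbmw,reaw] -> 8 lines: tuv rghr jkta yfr hbmw reaw eabch vicpd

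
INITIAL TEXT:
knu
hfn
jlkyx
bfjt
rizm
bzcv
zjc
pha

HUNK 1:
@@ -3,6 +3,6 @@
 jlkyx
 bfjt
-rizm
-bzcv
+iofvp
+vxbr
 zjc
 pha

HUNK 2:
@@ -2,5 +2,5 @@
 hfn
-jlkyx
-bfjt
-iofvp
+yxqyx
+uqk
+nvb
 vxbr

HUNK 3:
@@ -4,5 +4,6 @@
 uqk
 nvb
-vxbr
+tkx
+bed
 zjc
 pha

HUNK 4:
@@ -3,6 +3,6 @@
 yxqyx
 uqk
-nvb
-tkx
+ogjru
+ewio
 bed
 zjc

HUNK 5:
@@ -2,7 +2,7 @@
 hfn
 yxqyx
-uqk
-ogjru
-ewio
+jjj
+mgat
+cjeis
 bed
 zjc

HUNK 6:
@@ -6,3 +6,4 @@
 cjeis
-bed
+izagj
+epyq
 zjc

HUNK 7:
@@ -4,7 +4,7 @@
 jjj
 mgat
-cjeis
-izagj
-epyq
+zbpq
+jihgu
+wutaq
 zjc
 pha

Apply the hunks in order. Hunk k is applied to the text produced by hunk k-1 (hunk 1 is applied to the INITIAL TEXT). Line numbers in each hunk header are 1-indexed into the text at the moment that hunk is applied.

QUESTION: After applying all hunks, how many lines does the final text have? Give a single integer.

Answer: 10

Derivation:
Hunk 1: at line 3 remove [rizm,bzcv] add [iofvp,vxbr] -> 8 lines: knu hfn jlkyx bfjt iofvp vxbr zjc pha
Hunk 2: at line 2 remove [jlkyx,bfjt,iofvp] add [yxqyx,uqk,nvb] -> 8 lines: knu hfn yxqyx uqk nvb vxbr zjc pha
Hunk 3: at line 4 remove [vxbr] add [tkx,bed] -> 9 lines: knu hfn yxqyx uqk nvb tkx bed zjc pha
Hunk 4: at line 3 remove [nvb,tkx] add [ogjru,ewio] -> 9 lines: knu hfn yxqyx uqk ogjru ewio bed zjc pha
Hunk 5: at line 2 remove [uqk,ogjru,ewio] add [jjj,mgat,cjeis] -> 9 lines: knu hfn yxqyx jjj mgat cjeis bed zjc pha
Hunk 6: at line 6 remove [bed] add [izagj,epyq] -> 10 lines: knu hfn yxqyx jjj mgat cjeis izagj epyq zjc pha
Hunk 7: at line 4 remove [cjeis,izagj,epyq] add [zbpq,jihgu,wutaq] -> 10 lines: knu hfn yxqyx jjj mgat zbpq jihgu wutaq zjc pha
Final line count: 10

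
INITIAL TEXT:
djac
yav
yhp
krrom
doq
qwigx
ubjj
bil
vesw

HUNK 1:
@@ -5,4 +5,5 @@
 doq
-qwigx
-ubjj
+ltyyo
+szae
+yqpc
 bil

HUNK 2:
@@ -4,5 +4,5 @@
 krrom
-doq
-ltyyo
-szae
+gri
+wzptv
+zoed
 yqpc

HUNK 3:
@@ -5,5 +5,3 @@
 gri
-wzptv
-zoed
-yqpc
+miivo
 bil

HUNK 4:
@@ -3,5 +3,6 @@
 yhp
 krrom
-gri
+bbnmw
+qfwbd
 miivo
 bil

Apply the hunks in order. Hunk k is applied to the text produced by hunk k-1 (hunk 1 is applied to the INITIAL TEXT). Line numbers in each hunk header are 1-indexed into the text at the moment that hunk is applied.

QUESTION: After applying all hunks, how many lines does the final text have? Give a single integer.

Hunk 1: at line 5 remove [qwigx,ubjj] add [ltyyo,szae,yqpc] -> 10 lines: djac yav yhp krrom doq ltyyo szae yqpc bil vesw
Hunk 2: at line 4 remove [doq,ltyyo,szae] add [gri,wzptv,zoed] -> 10 lines: djac yav yhp krrom gri wzptv zoed yqpc bil vesw
Hunk 3: at line 5 remove [wzptv,zoed,yqpc] add [miivo] -> 8 lines: djac yav yhp krrom gri miivo bil vesw
Hunk 4: at line 3 remove [gri] add [bbnmw,qfwbd] -> 9 lines: djac yav yhp krrom bbnmw qfwbd miivo bil vesw
Final line count: 9

Answer: 9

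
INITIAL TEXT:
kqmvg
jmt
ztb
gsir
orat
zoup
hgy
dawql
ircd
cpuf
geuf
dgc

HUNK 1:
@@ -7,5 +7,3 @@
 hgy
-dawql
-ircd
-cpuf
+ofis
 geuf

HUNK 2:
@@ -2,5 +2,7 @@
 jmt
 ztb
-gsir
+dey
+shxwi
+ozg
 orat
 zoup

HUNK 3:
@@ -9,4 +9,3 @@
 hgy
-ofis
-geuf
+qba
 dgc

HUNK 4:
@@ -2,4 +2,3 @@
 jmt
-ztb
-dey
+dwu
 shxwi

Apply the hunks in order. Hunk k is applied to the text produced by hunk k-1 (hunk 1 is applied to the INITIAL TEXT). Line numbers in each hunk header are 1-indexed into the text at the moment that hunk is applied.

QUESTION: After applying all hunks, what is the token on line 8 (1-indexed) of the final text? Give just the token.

Answer: hgy

Derivation:
Hunk 1: at line 7 remove [dawql,ircd,cpuf] add [ofis] -> 10 lines: kqmvg jmt ztb gsir orat zoup hgy ofis geuf dgc
Hunk 2: at line 2 remove [gsir] add [dey,shxwi,ozg] -> 12 lines: kqmvg jmt ztb dey shxwi ozg orat zoup hgy ofis geuf dgc
Hunk 3: at line 9 remove [ofis,geuf] add [qba] -> 11 lines: kqmvg jmt ztb dey shxwi ozg orat zoup hgy qba dgc
Hunk 4: at line 2 remove [ztb,dey] add [dwu] -> 10 lines: kqmvg jmt dwu shxwi ozg orat zoup hgy qba dgc
Final line 8: hgy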